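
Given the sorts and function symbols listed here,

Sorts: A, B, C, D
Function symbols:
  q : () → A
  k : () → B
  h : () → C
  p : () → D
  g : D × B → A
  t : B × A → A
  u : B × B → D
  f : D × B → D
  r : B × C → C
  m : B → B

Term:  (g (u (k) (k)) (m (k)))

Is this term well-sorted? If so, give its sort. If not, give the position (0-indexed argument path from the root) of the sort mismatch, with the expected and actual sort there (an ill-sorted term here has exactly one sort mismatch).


well-sorted; sort = A

    (k) : B
    (k) : B
  (u (k) (k)) : D
    (k) : B
  (m (k)) : B
(g (u (k) (k)) (m (k))) : A


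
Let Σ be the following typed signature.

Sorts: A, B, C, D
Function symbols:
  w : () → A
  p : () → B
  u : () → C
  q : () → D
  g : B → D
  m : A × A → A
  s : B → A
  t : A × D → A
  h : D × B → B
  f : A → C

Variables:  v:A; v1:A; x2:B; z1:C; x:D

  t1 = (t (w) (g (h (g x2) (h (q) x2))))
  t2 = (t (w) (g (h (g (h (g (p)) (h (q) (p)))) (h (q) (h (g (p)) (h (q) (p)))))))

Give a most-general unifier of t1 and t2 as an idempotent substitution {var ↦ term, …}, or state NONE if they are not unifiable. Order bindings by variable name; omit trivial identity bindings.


{x2 ↦ (h (g (p)) (h (q) (p)))}


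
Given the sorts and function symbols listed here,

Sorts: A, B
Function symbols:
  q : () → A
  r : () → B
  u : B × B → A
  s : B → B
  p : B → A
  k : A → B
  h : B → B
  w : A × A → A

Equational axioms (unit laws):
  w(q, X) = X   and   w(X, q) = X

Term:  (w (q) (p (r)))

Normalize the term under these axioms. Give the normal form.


normal form = (p (r))

1. (w (q) (p (r)))  →  (p (r))


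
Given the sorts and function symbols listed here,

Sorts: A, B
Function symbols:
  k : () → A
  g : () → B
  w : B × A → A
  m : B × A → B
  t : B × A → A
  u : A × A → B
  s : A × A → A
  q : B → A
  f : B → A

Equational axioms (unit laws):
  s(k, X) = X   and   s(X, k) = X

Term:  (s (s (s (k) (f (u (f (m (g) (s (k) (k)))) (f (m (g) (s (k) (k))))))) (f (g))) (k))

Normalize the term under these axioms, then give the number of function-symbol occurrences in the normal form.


size = 13

1. (s (s (s (k) (f (u (f (m (g) (s (k) (k)))) (f (m (g) (s (k) (k))))))) (f (g))) (k))  →  (s (s (k) (f (u (f (m (g) (s (k) (k)))) (f (m (g) (s (k) (k))))))) (f (g)))
2. (s (s (k) (f (u (f (m (g) (s (k) (k)))) (f (m (g) (s (k) (k))))))) (f (g)))  →  (s (f (u (f (m (g) (s (k) (k)))) (f (m (g) (s (k) (k)))))) (f (g)))
3. (s (f (u (f (m (g) (s (k) (k)))) (f (m (g) (s (k) (k)))))) (f (g)))  →  (s (f (u (f (m (g) (k))) (f (m (g) (s (k) (k)))))) (f (g)))
4. (s (f (u (f (m (g) (k))) (f (m (g) (s (k) (k)))))) (f (g)))  →  (s (f (u (f (m (g) (k))) (f (m (g) (k))))) (f (g)))
normal form: (s (f (u (f (m (g) (k))) (f (m (g) (k))))) (f (g)))


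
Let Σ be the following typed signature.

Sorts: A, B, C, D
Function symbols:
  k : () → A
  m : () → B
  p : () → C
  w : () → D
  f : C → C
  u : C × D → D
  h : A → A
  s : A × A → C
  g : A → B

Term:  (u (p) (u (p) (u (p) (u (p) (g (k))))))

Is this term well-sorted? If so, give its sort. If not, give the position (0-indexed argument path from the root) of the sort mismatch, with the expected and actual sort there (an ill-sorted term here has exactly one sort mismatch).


  (p) : C
    (p) : C
      (p) : C
        (p) : C
          (k) : A
        (g (k)) : B
      (u (p) (g (k))) : ✗ arg 1 at [1, 1, 1, 1] has sort B, expected D

ill-sorted at position [1, 1, 1, 1]: expected D, got B


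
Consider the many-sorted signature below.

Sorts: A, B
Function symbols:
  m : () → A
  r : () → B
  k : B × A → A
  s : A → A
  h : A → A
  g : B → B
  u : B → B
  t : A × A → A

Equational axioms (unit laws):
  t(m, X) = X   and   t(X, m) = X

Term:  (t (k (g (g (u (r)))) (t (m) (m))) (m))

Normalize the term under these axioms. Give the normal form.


1. (t (k (g (g (u (r)))) (t (m) (m))) (m))  →  (k (g (g (u (r)))) (t (m) (m)))
2. (k (g (g (u (r)))) (t (m) (m)))  →  (k (g (g (u (r)))) (m))

normal form = (k (g (g (u (r)))) (m))


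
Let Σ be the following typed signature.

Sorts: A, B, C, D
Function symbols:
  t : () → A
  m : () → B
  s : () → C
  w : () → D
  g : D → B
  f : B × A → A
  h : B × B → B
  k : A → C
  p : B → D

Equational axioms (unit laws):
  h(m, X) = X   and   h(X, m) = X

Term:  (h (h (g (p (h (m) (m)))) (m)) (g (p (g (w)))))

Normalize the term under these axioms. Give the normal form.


1. (h (h (g (p (h (m) (m)))) (m)) (g (p (g (w)))))  →  (h (g (p (h (m) (m)))) (g (p (g (w)))))
2. (h (g (p (h (m) (m)))) (g (p (g (w)))))  →  (h (g (p (m))) (g (p (g (w)))))

normal form = (h (g (p (m))) (g (p (g (w)))))


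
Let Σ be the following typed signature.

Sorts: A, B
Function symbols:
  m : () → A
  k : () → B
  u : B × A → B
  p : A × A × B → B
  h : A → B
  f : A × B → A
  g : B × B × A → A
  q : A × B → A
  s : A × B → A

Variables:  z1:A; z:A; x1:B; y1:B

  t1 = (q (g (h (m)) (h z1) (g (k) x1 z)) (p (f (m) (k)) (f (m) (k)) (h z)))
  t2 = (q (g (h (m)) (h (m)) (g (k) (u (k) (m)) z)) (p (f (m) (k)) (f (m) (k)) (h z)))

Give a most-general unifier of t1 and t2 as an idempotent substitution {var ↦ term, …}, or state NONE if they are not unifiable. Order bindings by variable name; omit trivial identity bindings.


{x1 ↦ (u (k) (m)), z1 ↦ (m)}


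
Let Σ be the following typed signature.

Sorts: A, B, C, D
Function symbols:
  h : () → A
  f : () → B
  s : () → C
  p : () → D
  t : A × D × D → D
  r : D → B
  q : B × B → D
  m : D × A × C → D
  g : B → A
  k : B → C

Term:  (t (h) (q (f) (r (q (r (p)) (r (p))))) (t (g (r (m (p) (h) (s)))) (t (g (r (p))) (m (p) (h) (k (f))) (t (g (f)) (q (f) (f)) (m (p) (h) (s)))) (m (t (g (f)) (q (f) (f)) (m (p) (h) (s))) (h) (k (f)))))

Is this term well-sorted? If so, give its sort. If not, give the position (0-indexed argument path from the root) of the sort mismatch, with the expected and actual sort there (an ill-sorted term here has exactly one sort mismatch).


well-sorted; sort = D

  (h) : A
    (f) : B
          (p) : D
        (r (p)) : B
          (p) : D
        (r (p)) : B
      (q (r (p)) (r (p))) : D
    (r (q (r (p)) (r (p)))) : B
  (q (f) (r (q (r (p)) (r (p))))) : D
          (p) : D
          (h) : A
          (s) : C
        (m (p) (h) (s)) : D
      (r (m (p) (h) (s))) : B
    (g (r (m (p) (h) (s)))) : A
          (p) : D
        (r (p)) : B
      (g (r (p))) : A
        (p) : D
        (h) : A
          (f) : B
        (k (f)) : C
      (m (p) (h) (k (f))) : D
          (f) : B
        (g (f)) : A
          (f) : B
          (f) : B
        (q (f) (f)) : D
          (p) : D
          (h) : A
          (s) : C
        (m (p) (h) (s)) : D
      (t (g (f)) (q (f) (f)) (m (p) (h) (s))) : D
    (t (g (r (p))) (m (p) (h) (k (f))) (t (g (f)) (q (f) (f)) (m (p) (h) (s)))) : D
          (f) : B
        (g (f)) : A
          (f) : B
          (f) : B
        (q (f) (f)) : D
          (p) : D
          (h) : A
          (s) : C
        (m (p) (h) (s)) : D
      (t (g (f)) (q (f) (f)) (m (p) (h) (s))) : D
      (h) : A
        (f) : B
      (k (f)) : C
    (m (t (g (f)) (q (f) (f)) (m (p) (h) (s))) (h) (k (f))) : D
  (t (g (r (m (p) (h) (s)))) (t (g (r (p))) (m (p) (h) (k (f))) (t (g (f)) (q (f) (f)) (m (p) (h) (s)))) (m (t (g (f)) (q (f) (f)) (m (p) (h) (s))) (h) (k (f)))) : D
(t (h) (q (f) (r (q (r (p)) (r (p))))) (t (g (r (m (p) (h) (s)))) (t (g (r (p))) (m (p) (h) (k (f))) (t (g (f)) (q (f) (f)) (m (p) (h) (s)))) (m (t (g (f)) (q (f) (f)) (m (p) (h) (s))) (h) (k (f))))) : D


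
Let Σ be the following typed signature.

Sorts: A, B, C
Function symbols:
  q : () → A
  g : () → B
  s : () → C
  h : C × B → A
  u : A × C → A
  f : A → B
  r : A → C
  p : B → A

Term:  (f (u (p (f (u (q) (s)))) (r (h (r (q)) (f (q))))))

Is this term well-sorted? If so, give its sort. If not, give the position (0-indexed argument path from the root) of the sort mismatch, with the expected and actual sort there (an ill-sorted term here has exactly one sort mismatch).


well-sorted; sort = B

          (q) : A
          (s) : C
        (u (q) (s)) : A
      (f (u (q) (s))) : B
    (p (f (u (q) (s)))) : A
          (q) : A
        (r (q)) : C
          (q) : A
        (f (q)) : B
      (h (r (q)) (f (q))) : A
    (r (h (r (q)) (f (q)))) : C
  (u (p (f (u (q) (s)))) (r (h (r (q)) (f (q))))) : A
(f (u (p (f (u (q) (s)))) (r (h (r (q)) (f (q)))))) : B


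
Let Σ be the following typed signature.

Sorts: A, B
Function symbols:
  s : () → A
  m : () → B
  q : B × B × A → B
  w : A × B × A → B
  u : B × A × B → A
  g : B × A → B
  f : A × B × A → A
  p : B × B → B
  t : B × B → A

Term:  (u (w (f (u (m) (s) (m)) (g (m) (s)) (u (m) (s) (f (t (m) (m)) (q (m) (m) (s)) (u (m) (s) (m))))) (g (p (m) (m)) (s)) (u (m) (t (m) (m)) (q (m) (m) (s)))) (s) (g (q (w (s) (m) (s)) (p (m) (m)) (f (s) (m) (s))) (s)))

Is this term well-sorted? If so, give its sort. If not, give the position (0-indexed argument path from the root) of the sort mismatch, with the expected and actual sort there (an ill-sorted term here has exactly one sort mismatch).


        (m) : B
        (s) : A
        (m) : B
      (u (m) (s) (m)) : A
        (m) : B
        (s) : A
      (g (m) (s)) : B
        (m) : B
        (s) : A
            (m) : B
            (m) : B
          (t (m) (m)) : A
            (m) : B
            (m) : B
            (s) : A
          (q (m) (m) (s)) : B
            (m) : B
            (s) : A
            (m) : B
          (u (m) (s) (m)) : A
        (f (t (m) (m)) (q (m) (m) (s)) (u (m) (s) (m))) : A
      (u (m) (s) (f (t (m) (m)) (q (m) (m) (s)) (u (m) (s) (m)))) : ✗ arg 2 at [0, 0, 2, 2] has sort A, expected B
        (m) : B
        (m) : B
      (p (m) (m)) : B
      (s) : A
    (g (p (m) (m)) (s)) : B
      (m) : B
        (m) : B
        (m) : B
      (t (m) (m)) : A
        (m) : B
        (m) : B
        (s) : A
      (q (m) (m) (s)) : B
    (u (m) (t (m) (m)) (q (m) (m) (s))) : A
  (s) : A
        (s) : A
        (m) : B
        (s) : A
      (w (s) (m) (s)) : B
        (m) : B
        (m) : B
      (p (m) (m)) : B
        (s) : A
        (m) : B
        (s) : A
      (f (s) (m) (s)) : A
    (q (w (s) (m) (s)) (p (m) (m)) (f (s) (m) (s))) : B
    (s) : A
  (g (q (w (s) (m) (s)) (p (m) (m)) (f (s) (m) (s))) (s)) : B

ill-sorted at position [0, 0, 2, 2]: expected B, got A


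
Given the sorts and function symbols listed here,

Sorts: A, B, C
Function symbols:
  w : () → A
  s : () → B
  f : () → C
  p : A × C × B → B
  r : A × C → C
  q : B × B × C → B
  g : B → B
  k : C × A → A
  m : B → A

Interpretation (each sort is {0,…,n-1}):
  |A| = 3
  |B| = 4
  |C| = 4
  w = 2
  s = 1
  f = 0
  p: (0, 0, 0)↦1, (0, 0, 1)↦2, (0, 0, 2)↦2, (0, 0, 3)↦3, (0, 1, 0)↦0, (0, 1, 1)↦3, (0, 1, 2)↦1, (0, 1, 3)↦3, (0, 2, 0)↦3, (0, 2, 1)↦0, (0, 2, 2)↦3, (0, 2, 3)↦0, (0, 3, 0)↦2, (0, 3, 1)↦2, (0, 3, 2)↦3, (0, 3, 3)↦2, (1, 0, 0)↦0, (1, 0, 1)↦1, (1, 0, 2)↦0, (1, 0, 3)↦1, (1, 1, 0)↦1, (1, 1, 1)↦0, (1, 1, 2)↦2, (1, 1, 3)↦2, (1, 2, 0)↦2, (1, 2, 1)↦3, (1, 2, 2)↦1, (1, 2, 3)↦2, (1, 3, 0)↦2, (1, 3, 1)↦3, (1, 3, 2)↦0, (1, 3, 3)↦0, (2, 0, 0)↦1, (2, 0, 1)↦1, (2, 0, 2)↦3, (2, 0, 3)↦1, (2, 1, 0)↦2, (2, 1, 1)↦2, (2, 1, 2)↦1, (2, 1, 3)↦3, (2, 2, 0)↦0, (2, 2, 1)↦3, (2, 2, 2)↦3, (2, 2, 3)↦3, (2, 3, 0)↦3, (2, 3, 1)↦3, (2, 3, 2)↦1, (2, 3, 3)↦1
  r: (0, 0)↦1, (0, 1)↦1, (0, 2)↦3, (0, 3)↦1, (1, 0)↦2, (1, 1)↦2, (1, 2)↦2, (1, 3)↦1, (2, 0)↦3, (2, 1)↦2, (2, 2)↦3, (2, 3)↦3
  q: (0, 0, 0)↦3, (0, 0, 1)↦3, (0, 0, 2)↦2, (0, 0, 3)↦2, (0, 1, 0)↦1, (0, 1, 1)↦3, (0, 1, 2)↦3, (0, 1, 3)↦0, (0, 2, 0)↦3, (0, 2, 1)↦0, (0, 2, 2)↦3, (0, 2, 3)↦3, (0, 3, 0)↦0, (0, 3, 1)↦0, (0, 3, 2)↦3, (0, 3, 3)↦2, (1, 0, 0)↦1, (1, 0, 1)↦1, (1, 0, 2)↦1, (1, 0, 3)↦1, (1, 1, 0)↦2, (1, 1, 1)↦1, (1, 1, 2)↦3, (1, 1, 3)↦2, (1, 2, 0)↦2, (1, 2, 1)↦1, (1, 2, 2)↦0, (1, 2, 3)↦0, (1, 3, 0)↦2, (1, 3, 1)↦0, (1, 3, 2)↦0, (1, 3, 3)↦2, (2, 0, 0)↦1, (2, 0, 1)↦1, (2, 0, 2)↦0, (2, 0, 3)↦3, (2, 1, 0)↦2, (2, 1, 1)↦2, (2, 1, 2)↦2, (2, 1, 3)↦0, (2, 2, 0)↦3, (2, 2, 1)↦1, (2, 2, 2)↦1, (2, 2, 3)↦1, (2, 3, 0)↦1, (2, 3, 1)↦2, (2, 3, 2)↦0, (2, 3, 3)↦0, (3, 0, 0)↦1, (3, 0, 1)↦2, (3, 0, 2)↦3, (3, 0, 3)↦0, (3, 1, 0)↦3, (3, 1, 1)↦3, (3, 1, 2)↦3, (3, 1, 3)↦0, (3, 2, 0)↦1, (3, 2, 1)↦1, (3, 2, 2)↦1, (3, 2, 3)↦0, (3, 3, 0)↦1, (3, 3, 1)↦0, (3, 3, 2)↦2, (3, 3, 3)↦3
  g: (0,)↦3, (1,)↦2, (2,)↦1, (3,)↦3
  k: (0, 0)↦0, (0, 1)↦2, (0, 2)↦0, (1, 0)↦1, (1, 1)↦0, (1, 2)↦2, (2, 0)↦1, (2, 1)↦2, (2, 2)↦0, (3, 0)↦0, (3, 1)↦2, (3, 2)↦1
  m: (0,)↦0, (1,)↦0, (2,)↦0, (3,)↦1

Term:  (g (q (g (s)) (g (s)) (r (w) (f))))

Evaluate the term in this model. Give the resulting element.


  s = 1
  (g (s)) = g(1,) = 2
  s = 1
  (g (s)) = g(1,) = 2
  w = 2
  f = 0
  (r (w) (f)) = r(2, 0) = 3
  (q (g (s)) (g (s)) (r (w) (f))) = q(2, 2, 3) = 1
  (g (q (g (s)) (g (s)) (r (w) (f)))) = g(1,) = 2

value = 2


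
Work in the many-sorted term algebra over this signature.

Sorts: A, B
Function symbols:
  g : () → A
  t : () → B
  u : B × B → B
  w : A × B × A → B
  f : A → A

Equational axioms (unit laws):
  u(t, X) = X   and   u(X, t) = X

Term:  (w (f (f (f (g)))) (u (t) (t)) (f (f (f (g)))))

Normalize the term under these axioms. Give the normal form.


normal form = (w (f (f (f (g)))) (t) (f (f (f (g)))))

1. (w (f (f (f (g)))) (u (t) (t)) (f (f (f (g)))))  →  (w (f (f (f (g)))) (t) (f (f (f (g)))))


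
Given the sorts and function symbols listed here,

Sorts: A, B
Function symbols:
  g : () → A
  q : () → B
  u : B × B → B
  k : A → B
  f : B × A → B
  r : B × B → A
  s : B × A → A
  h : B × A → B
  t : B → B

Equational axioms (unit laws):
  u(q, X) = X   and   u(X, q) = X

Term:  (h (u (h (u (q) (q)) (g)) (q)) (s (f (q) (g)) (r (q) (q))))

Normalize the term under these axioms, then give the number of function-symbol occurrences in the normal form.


size = 11

1. (h (u (h (u (q) (q)) (g)) (q)) (s (f (q) (g)) (r (q) (q))))  →  (h (h (u (q) (q)) (g)) (s (f (q) (g)) (r (q) (q))))
2. (h (h (u (q) (q)) (g)) (s (f (q) (g)) (r (q) (q))))  →  (h (h (q) (g)) (s (f (q) (g)) (r (q) (q))))
normal form: (h (h (q) (g)) (s (f (q) (g)) (r (q) (q))))


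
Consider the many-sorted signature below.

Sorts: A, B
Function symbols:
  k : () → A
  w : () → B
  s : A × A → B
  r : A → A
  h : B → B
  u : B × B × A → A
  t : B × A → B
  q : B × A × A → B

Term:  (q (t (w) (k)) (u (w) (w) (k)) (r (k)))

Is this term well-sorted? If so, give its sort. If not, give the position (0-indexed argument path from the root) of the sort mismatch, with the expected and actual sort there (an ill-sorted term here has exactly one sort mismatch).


well-sorted; sort = B

    (w) : B
    (k) : A
  (t (w) (k)) : B
    (w) : B
    (w) : B
    (k) : A
  (u (w) (w) (k)) : A
    (k) : A
  (r (k)) : A
(q (t (w) (k)) (u (w) (w) (k)) (r (k))) : B


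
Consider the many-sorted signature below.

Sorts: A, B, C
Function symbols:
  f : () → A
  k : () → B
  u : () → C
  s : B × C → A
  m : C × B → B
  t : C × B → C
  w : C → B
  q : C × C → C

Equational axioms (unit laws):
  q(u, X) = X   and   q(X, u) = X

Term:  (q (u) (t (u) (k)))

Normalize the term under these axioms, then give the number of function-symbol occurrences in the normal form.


1. (q (u) (t (u) (k)))  →  (t (u) (k))
normal form: (t (u) (k))

size = 3


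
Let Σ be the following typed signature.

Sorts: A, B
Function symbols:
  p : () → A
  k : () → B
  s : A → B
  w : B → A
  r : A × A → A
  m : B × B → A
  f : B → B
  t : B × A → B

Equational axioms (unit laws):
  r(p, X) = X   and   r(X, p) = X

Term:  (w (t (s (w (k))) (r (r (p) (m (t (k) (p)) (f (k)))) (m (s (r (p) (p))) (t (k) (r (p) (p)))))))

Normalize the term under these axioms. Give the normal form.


normal form = (w (t (s (w (k))) (r (m (t (k) (p)) (f (k))) (m (s (p)) (t (k) (p))))))

1. (w (t (s (w (k))) (r (r (p) (m (t (k) (p)) (f (k)))) (m (s (r (p) (p))) (t (k) (r (p) (p)))))))  →  (w (t (s (w (k))) (r (m (t (k) (p)) (f (k))) (m (s (r (p) (p))) (t (k) (r (p) (p)))))))
2. (w (t (s (w (k))) (r (m (t (k) (p)) (f (k))) (m (s (r (p) (p))) (t (k) (r (p) (p)))))))  →  (w (t (s (w (k))) (r (m (t (k) (p)) (f (k))) (m (s (p)) (t (k) (r (p) (p)))))))
3. (w (t (s (w (k))) (r (m (t (k) (p)) (f (k))) (m (s (p)) (t (k) (r (p) (p)))))))  →  (w (t (s (w (k))) (r (m (t (k) (p)) (f (k))) (m (s (p)) (t (k) (p))))))


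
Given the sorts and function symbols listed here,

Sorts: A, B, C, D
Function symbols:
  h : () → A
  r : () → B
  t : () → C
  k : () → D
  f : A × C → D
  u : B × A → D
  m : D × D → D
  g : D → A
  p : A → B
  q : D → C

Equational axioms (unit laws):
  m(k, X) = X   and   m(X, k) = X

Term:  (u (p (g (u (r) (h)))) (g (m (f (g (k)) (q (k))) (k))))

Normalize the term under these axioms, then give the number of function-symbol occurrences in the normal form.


size = 12

1. (u (p (g (u (r) (h)))) (g (m (f (g (k)) (q (k))) (k))))  →  (u (p (g (u (r) (h)))) (g (f (g (k)) (q (k)))))
normal form: (u (p (g (u (r) (h)))) (g (f (g (k)) (q (k)))))


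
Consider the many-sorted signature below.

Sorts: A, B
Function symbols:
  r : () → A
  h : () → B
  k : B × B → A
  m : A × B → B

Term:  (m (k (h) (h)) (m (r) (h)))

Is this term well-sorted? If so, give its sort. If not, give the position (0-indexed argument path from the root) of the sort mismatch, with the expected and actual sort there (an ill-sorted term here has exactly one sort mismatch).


well-sorted; sort = B

    (h) : B
    (h) : B
  (k (h) (h)) : A
    (r) : A
    (h) : B
  (m (r) (h)) : B
(m (k (h) (h)) (m (r) (h))) : B


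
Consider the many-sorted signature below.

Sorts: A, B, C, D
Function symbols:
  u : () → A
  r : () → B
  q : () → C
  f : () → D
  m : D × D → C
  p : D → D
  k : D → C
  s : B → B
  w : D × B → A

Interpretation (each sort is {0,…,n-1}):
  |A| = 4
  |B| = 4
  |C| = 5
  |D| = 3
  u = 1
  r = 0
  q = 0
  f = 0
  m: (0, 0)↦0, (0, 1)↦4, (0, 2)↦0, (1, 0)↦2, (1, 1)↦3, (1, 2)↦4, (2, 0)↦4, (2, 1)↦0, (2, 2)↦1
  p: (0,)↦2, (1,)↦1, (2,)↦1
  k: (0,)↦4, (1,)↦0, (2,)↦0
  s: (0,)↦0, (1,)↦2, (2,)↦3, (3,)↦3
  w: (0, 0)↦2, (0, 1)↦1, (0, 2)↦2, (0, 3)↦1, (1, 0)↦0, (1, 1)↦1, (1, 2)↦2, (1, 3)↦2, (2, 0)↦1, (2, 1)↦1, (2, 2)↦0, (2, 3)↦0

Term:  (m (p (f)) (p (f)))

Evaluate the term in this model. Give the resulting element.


  f = 0
  (p (f)) = p(0,) = 2
  f = 0
  (p (f)) = p(0,) = 2
  (m (p (f)) (p (f))) = m(2, 2) = 1

value = 1


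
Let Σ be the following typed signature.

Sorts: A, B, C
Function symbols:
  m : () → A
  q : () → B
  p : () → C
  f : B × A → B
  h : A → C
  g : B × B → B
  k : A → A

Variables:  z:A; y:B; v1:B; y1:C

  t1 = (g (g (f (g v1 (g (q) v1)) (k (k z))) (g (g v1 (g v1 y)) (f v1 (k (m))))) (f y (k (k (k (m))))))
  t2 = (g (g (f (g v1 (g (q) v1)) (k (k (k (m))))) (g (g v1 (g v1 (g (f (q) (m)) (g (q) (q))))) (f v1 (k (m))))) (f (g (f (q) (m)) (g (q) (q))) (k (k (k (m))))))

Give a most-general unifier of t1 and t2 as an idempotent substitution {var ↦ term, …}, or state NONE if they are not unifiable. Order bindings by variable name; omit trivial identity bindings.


{y ↦ (g (f (q) (m)) (g (q) (q))), z ↦ (k (m))}


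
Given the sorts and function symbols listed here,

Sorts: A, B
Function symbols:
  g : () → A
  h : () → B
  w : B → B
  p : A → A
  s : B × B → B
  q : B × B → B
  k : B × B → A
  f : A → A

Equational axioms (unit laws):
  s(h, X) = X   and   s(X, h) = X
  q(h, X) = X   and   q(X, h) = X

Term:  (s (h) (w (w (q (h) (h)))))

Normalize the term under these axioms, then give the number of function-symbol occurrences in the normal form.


1. (s (h) (w (w (q (h) (h)))))  →  (w (w (q (h) (h))))
2. (w (w (q (h) (h))))  →  (w (w (h)))
normal form: (w (w (h)))

size = 3


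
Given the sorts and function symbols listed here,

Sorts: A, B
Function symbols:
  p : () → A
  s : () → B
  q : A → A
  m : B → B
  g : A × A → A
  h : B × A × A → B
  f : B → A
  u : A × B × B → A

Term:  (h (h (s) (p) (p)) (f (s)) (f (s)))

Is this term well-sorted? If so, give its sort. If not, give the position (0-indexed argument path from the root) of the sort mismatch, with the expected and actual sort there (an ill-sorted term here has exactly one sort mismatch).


    (s) : B
    (p) : A
    (p) : A
  (h (s) (p) (p)) : B
    (s) : B
  (f (s)) : A
    (s) : B
  (f (s)) : A
(h (h (s) (p) (p)) (f (s)) (f (s))) : B

well-sorted; sort = B


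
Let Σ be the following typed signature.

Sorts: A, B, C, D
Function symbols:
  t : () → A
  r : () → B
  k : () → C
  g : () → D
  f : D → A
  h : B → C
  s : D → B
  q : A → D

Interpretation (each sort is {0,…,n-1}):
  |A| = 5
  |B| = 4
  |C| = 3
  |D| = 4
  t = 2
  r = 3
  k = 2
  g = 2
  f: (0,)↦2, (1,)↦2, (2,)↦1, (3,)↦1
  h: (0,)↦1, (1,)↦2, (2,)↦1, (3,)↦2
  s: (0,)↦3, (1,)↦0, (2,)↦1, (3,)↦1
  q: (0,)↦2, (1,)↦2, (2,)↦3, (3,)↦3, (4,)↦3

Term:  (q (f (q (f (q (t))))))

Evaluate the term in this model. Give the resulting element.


  t = 2
  (q (t)) = q(2,) = 3
  (f (q (t))) = f(3,) = 1
  (q (f (q (t)))) = q(1,) = 2
  (f (q (f (q (t))))) = f(2,) = 1
  (q (f (q (f (q (t)))))) = q(1,) = 2

value = 2


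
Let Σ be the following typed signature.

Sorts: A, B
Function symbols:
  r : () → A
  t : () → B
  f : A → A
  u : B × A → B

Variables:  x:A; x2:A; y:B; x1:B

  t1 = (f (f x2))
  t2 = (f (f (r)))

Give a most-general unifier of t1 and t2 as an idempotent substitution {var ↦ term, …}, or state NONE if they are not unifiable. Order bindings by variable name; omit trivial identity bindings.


{x2 ↦ (r)}


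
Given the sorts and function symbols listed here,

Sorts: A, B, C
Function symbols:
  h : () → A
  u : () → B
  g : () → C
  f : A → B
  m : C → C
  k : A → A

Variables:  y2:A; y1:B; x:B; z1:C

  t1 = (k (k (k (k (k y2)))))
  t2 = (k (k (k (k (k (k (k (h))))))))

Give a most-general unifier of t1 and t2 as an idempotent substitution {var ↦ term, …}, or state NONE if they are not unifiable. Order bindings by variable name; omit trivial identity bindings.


{y2 ↦ (k (k (h)))}


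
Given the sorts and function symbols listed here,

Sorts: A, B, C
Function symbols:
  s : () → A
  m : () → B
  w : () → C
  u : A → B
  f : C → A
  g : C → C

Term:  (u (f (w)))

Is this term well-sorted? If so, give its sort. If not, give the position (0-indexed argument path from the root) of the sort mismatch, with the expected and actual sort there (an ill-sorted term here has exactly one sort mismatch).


    (w) : C
  (f (w)) : A
(u (f (w))) : B

well-sorted; sort = B


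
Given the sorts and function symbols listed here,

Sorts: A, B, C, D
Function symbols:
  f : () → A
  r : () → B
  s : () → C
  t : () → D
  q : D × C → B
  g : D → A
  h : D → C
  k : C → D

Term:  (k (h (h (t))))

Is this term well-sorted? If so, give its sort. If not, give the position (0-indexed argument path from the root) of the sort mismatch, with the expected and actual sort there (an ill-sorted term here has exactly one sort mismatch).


ill-sorted at position [0, 0]: expected D, got C

      (t) : D
    (h (t)) : C
  (h (h (t))) : ✗ arg 0 at [0, 0] has sort C, expected D


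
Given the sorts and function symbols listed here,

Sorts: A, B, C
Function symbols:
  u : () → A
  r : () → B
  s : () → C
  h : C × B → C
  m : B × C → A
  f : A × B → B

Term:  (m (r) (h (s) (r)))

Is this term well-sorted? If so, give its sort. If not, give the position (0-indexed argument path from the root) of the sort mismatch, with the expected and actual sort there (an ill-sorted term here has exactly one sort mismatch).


well-sorted; sort = A

  (r) : B
    (s) : C
    (r) : B
  (h (s) (r)) : C
(m (r) (h (s) (r))) : A


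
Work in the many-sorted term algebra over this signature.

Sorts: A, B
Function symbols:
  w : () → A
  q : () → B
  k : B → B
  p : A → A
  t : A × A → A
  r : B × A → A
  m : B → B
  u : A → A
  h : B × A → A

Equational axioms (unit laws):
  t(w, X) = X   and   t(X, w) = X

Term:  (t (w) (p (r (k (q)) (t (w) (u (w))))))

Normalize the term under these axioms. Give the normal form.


1. (t (w) (p (r (k (q)) (t (w) (u (w))))))  →  (p (r (k (q)) (t (w) (u (w)))))
2. (p (r (k (q)) (t (w) (u (w)))))  →  (p (r (k (q)) (u (w))))

normal form = (p (r (k (q)) (u (w))))


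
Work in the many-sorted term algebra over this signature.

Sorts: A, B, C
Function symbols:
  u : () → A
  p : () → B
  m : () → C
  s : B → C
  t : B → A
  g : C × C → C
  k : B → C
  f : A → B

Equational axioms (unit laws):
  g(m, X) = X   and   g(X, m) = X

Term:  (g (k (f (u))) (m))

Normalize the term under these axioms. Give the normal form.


1. (g (k (f (u))) (m))  →  (k (f (u)))

normal form = (k (f (u)))


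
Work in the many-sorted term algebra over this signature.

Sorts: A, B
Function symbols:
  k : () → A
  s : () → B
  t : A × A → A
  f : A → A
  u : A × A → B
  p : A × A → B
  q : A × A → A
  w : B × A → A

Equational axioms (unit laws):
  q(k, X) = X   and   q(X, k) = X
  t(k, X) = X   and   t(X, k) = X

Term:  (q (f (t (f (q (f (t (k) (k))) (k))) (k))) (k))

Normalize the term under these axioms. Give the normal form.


normal form = (f (f (f (k))))

1. (q (f (t (f (q (f (t (k) (k))) (k))) (k))) (k))  →  (f (t (f (q (f (t (k) (k))) (k))) (k)))
2. (f (t (f (q (f (t (k) (k))) (k))) (k)))  →  (f (f (q (f (t (k) (k))) (k))))
3. (f (f (q (f (t (k) (k))) (k))))  →  (f (f (f (t (k) (k)))))
4. (f (f (f (t (k) (k)))))  →  (f (f (f (k))))


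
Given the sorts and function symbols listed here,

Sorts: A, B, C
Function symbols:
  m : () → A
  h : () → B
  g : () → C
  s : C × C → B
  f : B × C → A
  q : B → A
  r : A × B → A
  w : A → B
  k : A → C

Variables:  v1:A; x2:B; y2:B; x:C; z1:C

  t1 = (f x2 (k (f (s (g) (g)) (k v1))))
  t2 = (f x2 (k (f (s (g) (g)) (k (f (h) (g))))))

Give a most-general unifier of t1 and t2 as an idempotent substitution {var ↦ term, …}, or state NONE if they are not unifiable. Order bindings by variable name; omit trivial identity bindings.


{v1 ↦ (f (h) (g))}


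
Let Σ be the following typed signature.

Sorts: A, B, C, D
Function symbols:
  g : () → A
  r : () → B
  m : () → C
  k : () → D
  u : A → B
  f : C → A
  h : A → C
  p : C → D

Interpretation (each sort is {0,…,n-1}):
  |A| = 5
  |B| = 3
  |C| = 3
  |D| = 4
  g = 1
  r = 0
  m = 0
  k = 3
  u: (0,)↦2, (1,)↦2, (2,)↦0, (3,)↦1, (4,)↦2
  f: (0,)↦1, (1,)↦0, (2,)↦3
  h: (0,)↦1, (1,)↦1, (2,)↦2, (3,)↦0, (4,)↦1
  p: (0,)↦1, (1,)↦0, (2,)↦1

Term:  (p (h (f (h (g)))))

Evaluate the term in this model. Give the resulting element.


  g = 1
  (h (g)) = h(1,) = 1
  (f (h (g))) = f(1,) = 0
  (h (f (h (g)))) = h(0,) = 1
  (p (h (f (h (g))))) = p(1,) = 0

value = 0


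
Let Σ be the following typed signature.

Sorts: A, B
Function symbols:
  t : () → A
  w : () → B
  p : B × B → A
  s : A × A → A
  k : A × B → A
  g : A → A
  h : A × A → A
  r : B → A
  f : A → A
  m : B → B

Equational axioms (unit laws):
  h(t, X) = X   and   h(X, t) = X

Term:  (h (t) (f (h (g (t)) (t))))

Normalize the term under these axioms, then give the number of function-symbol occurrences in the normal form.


size = 3

1. (h (t) (f (h (g (t)) (t))))  →  (f (h (g (t)) (t)))
2. (f (h (g (t)) (t)))  →  (f (g (t)))
normal form: (f (g (t)))


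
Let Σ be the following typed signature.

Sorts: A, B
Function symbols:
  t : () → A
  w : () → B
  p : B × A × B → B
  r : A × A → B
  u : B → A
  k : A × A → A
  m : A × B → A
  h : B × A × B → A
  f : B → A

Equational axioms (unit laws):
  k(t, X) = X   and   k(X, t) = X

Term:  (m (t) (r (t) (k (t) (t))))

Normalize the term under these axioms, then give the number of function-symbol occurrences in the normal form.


1. (m (t) (r (t) (k (t) (t))))  →  (m (t) (r (t) (t)))
normal form: (m (t) (r (t) (t)))

size = 5


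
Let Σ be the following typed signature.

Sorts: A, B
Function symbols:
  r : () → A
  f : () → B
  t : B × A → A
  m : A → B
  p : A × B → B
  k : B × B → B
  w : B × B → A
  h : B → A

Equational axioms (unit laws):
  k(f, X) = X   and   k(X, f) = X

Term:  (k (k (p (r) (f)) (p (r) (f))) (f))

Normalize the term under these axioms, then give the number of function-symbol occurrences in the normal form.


1. (k (k (p (r) (f)) (p (r) (f))) (f))  →  (k (p (r) (f)) (p (r) (f)))
normal form: (k (p (r) (f)) (p (r) (f)))

size = 7


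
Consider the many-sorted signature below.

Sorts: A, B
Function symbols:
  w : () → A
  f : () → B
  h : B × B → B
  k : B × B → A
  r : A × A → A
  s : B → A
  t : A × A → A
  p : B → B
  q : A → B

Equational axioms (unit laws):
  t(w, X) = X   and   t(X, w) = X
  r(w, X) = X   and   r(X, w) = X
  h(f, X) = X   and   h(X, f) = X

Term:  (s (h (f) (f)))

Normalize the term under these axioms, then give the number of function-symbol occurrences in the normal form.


1. (s (h (f) (f)))  →  (s (f))
normal form: (s (f))

size = 2


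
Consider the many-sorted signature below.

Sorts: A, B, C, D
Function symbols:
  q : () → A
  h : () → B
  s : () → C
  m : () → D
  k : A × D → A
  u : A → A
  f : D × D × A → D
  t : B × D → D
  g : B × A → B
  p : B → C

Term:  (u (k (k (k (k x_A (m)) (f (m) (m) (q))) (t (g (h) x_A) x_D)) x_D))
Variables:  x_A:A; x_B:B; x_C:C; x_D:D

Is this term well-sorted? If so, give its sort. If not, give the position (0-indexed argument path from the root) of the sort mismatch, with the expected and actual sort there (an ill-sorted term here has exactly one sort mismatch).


well-sorted; sort = A

          x_A : A
          (m) : D
        (k x_A (m)) : A
          (m) : D
          (m) : D
          (q) : A
        (f (m) (m) (q)) : D
      (k (k x_A (m)) (f (m) (m) (q))) : A
          (h) : B
          x_A : A
        (g (h) x_A) : B
        x_D : D
      (t (g (h) x_A) x_D) : D
    (k (k (k x_A (m)) (f (m) (m) (q))) (t (g (h) x_A) x_D)) : A
    x_D : D
  (k (k (k (k x_A (m)) (f (m) (m) (q))) (t (g (h) x_A) x_D)) x_D) : A
(u (k (k (k (k x_A (m)) (f (m) (m) (q))) (t (g (h) x_A) x_D)) x_D)) : A


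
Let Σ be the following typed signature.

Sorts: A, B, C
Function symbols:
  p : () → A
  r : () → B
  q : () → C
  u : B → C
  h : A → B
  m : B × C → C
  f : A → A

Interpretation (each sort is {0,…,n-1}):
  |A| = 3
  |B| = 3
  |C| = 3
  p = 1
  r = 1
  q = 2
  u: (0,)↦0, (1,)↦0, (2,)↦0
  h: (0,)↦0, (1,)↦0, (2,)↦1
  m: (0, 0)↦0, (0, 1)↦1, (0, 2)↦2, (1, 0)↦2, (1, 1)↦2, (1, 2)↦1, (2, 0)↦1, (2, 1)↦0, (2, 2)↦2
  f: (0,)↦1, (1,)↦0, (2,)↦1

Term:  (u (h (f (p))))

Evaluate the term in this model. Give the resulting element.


  p = 1
  (f (p)) = f(1,) = 0
  (h (f (p))) = h(0,) = 0
  (u (h (f (p)))) = u(0,) = 0

value = 0


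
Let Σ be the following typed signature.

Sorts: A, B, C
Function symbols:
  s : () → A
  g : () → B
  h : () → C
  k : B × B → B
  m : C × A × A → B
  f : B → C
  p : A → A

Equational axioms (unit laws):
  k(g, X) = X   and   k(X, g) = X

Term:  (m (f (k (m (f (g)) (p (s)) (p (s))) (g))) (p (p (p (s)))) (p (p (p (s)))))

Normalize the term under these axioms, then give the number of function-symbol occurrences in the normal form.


1. (m (f (k (m (f (g)) (p (s)) (p (s))) (g))) (p (p (p (s)))) (p (p (p (s)))))  →  (m (f (m (f (g)) (p (s)) (p (s)))) (p (p (p (s)))) (p (p (p (s)))))
normal form: (m (f (m (f (g)) (p (s)) (p (s)))) (p (p (p (s)))) (p (p (p (s)))))

size = 17


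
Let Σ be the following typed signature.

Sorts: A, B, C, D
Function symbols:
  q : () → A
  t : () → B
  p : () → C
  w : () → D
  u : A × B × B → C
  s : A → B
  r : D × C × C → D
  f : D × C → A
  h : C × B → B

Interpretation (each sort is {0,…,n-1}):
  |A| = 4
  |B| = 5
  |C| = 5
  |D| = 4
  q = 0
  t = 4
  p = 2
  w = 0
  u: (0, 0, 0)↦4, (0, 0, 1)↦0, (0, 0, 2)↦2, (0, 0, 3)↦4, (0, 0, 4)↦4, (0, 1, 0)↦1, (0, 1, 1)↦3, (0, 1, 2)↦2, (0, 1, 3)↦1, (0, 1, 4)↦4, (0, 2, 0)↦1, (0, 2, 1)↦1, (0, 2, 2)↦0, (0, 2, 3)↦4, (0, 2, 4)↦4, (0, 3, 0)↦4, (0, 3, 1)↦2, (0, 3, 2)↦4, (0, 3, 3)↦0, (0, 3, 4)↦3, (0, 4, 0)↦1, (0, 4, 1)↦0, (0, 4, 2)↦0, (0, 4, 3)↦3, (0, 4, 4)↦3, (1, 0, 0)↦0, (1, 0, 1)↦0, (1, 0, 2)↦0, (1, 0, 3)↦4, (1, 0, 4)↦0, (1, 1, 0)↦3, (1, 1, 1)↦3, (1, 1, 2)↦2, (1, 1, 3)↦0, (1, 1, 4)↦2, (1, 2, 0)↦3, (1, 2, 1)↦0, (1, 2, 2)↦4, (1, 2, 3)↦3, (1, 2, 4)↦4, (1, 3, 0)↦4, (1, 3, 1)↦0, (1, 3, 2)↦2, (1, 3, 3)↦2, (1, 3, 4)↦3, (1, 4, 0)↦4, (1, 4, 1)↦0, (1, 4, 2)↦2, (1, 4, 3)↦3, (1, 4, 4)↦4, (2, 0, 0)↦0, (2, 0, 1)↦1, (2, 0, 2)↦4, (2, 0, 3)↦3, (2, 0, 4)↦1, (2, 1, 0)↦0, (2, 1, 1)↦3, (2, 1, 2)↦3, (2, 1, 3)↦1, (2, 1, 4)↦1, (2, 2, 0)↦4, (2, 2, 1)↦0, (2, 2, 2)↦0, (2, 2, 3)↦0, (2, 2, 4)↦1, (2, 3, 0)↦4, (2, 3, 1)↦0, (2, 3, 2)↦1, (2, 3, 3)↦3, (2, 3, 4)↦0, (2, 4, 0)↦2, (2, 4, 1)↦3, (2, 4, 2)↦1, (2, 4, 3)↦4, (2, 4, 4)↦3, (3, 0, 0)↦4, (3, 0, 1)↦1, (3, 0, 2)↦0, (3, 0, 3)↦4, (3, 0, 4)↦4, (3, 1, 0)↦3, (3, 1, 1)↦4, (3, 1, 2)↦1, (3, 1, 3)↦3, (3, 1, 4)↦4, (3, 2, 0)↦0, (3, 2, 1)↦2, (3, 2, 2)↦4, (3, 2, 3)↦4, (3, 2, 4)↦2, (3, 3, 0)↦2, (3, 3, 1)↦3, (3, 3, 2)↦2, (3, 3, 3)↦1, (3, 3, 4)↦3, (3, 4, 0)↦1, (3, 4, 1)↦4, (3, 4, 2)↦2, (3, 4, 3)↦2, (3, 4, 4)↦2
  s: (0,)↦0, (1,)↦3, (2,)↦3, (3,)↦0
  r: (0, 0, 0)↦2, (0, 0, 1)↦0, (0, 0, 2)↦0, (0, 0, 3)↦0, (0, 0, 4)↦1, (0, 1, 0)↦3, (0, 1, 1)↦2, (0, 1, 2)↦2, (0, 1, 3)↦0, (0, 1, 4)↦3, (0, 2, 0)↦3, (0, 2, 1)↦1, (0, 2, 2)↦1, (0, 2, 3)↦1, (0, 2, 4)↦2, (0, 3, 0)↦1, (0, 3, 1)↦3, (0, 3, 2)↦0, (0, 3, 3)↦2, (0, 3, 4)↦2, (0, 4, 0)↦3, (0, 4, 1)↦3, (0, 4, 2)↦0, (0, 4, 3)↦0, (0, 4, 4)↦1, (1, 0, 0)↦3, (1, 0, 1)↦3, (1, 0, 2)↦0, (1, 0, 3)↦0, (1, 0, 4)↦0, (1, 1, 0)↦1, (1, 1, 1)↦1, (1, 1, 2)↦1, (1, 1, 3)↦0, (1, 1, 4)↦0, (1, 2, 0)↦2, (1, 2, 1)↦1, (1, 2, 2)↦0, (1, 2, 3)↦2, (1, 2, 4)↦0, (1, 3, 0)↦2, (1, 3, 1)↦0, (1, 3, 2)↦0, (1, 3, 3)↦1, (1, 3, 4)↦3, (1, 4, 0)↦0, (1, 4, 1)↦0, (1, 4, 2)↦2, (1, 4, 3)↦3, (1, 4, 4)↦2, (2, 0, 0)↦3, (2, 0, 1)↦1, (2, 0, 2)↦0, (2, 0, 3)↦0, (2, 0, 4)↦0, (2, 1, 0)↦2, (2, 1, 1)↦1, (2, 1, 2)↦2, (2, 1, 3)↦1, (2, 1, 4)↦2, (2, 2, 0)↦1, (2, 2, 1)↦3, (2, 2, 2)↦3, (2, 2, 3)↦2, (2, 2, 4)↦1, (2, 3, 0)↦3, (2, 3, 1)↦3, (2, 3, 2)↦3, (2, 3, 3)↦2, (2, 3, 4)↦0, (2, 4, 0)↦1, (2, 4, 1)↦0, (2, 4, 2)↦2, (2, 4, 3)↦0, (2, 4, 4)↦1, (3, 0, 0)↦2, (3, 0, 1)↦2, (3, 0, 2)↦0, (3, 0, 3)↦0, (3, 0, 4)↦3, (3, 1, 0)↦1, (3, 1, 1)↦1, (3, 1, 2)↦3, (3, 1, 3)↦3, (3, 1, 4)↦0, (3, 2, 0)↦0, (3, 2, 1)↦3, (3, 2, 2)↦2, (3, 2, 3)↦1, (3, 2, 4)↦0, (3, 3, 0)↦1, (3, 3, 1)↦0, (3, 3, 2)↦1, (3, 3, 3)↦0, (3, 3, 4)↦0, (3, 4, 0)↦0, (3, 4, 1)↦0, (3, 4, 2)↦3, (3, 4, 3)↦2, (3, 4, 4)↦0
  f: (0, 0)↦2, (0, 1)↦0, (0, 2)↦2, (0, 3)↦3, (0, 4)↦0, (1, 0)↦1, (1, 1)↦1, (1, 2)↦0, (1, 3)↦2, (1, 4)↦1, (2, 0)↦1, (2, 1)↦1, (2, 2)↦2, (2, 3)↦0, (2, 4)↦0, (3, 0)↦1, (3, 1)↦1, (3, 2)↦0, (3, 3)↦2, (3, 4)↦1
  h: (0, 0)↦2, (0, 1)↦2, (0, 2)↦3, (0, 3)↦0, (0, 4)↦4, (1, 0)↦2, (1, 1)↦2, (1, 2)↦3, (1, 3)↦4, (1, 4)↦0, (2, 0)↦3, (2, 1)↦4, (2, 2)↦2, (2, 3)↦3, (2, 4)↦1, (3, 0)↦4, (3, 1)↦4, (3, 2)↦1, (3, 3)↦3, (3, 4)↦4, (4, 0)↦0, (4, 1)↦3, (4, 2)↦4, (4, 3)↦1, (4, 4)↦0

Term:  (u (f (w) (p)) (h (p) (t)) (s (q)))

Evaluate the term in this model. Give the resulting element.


value = 0

  w = 0
  p = 2
  (f (w) (p)) = f(0, 2) = 2
  p = 2
  t = 4
  (h (p) (t)) = h(2, 4) = 1
  q = 0
  (s (q)) = s(0,) = 0
  (u (f (w) (p)) (h (p) (t)) (s (q))) = u(2, 1, 0) = 0


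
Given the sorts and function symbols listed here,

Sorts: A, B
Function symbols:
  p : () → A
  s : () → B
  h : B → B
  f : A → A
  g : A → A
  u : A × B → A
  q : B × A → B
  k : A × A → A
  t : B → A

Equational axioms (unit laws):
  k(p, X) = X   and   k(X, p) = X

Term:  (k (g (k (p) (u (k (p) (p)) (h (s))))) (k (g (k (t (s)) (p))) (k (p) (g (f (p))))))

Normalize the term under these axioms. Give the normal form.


1. (k (g (k (p) (u (k (p) (p)) (h (s))))) (k (g (k (t (s)) (p))) (k (p) (g (f (p))))))  →  (k (g (u (k (p) (p)) (h (s)))) (k (g (k (t (s)) (p))) (k (p) (g (f (p))))))
2. (k (g (u (k (p) (p)) (h (s)))) (k (g (k (t (s)) (p))) (k (p) (g (f (p))))))  →  (k (g (u (p) (h (s)))) (k (g (k (t (s)) (p))) (k (p) (g (f (p))))))
3. (k (g (u (p) (h (s)))) (k (g (k (t (s)) (p))) (k (p) (g (f (p))))))  →  (k (g (u (p) (h (s)))) (k (g (t (s))) (k (p) (g (f (p))))))
4. (k (g (u (p) (h (s)))) (k (g (t (s))) (k (p) (g (f (p))))))  →  (k (g (u (p) (h (s)))) (k (g (t (s))) (g (f (p)))))

normal form = (k (g (u (p) (h (s)))) (k (g (t (s))) (g (f (p)))))


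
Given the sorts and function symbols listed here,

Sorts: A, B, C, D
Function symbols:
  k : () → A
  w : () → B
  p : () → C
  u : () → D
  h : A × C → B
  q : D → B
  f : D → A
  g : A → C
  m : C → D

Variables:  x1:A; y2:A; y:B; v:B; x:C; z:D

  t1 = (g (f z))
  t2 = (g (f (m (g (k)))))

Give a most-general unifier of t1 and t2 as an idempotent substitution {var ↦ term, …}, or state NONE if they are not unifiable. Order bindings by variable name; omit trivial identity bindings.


{z ↦ (m (g (k)))}


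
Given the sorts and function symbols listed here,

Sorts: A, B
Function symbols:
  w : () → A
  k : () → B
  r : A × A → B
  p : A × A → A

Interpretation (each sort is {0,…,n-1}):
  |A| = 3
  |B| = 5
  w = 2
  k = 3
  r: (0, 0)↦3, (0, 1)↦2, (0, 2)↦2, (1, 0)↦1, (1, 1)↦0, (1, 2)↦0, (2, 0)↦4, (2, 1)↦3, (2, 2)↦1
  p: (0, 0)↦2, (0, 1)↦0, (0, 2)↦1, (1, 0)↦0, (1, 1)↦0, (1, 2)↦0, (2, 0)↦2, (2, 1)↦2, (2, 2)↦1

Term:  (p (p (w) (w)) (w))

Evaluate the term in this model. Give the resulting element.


value = 0

  w = 2
  w = 2
  (p (w) (w)) = p(2, 2) = 1
  w = 2
  (p (p (w) (w)) (w)) = p(1, 2) = 0


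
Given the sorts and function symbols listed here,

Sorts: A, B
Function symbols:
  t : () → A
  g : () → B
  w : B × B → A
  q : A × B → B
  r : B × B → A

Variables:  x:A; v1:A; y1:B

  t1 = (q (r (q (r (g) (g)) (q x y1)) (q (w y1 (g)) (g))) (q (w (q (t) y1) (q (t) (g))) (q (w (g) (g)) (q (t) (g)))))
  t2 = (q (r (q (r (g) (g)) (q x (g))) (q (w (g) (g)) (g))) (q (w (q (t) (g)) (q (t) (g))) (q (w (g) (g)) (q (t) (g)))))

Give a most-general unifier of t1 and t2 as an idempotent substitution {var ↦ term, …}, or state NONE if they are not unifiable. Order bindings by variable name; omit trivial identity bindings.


{y1 ↦ (g)}


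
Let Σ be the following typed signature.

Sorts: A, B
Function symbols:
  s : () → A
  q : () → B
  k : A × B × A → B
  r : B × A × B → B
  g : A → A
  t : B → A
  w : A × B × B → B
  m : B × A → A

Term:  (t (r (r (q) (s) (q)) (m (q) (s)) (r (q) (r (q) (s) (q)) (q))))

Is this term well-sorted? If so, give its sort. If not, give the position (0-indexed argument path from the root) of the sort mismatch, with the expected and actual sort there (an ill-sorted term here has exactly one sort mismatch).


      (q) : B
      (s) : A
      (q) : B
    (r (q) (s) (q)) : B
      (q) : B
      (s) : A
    (m (q) (s)) : A
      (q) : B
        (q) : B
        (s) : A
        (q) : B
      (r (q) (s) (q)) : B
      (q) : B
    (r (q) (r (q) (s) (q)) (q)) : ✗ arg 1 at [0, 2, 1] has sort B, expected A

ill-sorted at position [0, 2, 1]: expected A, got B
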